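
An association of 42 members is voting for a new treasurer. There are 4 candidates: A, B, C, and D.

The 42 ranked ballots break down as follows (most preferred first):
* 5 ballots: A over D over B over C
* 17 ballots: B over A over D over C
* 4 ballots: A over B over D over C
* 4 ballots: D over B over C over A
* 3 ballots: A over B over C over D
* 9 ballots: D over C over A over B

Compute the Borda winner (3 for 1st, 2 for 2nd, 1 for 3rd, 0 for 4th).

A: 5×3 + 17×2 + 4×3 + 4×0 + 3×3 + 9×1 = 79
B: 5×1 + 17×3 + 4×2 + 4×2 + 3×2 + 9×0 = 78
C: 5×0 + 17×0 + 4×0 + 4×1 + 3×1 + 9×2 = 25
D: 5×2 + 17×1 + 4×1 + 4×3 + 3×0 + 9×3 = 70

A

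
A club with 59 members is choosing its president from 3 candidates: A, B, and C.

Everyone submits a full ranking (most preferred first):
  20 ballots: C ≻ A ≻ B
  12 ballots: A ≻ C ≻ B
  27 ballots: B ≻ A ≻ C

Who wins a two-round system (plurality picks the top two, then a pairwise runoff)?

C

Round 1 first-place votes: A 12, B 27, C 20. B and C advance.
Runoff: B is ranked above C on 27 ballots, C above B on 32.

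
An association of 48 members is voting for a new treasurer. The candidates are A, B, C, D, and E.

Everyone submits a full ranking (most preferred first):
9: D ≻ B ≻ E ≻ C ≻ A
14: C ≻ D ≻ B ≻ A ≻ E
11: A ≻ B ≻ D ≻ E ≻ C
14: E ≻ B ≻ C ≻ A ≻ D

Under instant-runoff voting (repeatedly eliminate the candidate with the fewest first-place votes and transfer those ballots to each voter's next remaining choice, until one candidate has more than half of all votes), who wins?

Round 1: A 11, B 0, C 14, D 9, E 14. B eliminated.
Round 2: A 11, C 14, D 9, E 14. D eliminated.
Round 3: A 11, C 14, E 23. A eliminated.
Round 4: C 14, E 34. E has a majority (≥25).

E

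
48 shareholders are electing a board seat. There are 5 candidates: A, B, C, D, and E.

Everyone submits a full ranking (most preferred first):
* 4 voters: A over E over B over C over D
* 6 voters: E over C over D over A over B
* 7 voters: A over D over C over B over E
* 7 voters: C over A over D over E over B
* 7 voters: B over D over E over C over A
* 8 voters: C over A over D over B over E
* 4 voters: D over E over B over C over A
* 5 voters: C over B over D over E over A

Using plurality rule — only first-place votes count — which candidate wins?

C

First-place votes: A 11, B 7, C 20, D 4, E 6.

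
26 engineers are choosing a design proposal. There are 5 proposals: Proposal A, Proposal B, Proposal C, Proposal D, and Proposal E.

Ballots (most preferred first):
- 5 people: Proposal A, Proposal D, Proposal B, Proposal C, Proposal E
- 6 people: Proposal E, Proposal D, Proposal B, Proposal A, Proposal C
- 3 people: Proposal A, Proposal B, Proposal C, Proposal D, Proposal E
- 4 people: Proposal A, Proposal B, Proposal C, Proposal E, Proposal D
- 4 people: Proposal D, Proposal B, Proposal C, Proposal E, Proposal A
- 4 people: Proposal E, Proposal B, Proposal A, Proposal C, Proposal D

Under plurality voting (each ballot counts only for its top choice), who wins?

First-place votes: Proposal A 12, Proposal B 0, Proposal C 0, Proposal D 4, Proposal E 10.

Proposal A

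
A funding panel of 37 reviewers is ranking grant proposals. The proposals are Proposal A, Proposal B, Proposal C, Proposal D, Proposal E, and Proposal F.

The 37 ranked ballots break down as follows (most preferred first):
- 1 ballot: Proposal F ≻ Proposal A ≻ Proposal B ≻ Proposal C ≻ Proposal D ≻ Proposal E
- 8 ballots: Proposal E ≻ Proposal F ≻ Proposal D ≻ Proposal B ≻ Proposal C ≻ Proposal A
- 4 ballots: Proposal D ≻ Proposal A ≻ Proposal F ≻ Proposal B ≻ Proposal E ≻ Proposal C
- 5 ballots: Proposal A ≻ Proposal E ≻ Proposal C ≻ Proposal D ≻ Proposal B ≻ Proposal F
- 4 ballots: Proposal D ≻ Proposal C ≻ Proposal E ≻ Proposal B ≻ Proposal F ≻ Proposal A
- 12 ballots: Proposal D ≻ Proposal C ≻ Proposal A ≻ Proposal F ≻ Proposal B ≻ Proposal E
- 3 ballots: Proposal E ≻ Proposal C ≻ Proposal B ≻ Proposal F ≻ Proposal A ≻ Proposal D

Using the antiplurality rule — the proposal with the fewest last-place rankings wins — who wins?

Last-place votes: Proposal A 12, Proposal B 0, Proposal C 4, Proposal D 3, Proposal E 13, Proposal F 5.

Proposal B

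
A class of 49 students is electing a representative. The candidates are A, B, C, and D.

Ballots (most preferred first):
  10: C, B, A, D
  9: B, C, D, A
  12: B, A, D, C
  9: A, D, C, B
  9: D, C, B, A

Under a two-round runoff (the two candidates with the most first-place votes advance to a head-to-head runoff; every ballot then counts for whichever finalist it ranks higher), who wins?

Round 1 first-place votes: A 9, B 21, C 10, D 9. B and C advance.
Runoff: B is ranked above C on 21 ballots, C above B on 28.

C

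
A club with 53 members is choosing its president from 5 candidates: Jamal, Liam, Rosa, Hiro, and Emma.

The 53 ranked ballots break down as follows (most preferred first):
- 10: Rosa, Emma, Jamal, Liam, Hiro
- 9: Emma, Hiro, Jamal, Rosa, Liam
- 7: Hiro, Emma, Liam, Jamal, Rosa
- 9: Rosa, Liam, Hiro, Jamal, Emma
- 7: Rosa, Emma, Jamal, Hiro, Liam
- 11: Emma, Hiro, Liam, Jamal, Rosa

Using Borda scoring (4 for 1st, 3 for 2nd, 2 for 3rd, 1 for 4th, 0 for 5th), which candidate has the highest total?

Jamal: 10×2 + 9×2 + 7×1 + 9×1 + 7×2 + 11×1 = 79
Liam: 10×1 + 9×0 + 7×2 + 9×3 + 7×0 + 11×2 = 73
Rosa: 10×4 + 9×1 + 7×0 + 9×4 + 7×4 + 11×0 = 113
Hiro: 10×0 + 9×3 + 7×4 + 9×2 + 7×1 + 11×3 = 113
Emma: 10×3 + 9×4 + 7×3 + 9×0 + 7×3 + 11×4 = 152

Emma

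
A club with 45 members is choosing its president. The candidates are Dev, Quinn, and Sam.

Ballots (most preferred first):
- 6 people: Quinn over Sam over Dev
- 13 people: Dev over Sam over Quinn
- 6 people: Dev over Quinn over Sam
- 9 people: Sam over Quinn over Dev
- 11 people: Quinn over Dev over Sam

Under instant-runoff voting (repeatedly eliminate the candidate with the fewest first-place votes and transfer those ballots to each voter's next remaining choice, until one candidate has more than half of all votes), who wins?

Quinn

Round 1: Dev 19, Quinn 17, Sam 9. Sam eliminated.
Round 2: Dev 19, Quinn 26. Quinn has a majority (≥23).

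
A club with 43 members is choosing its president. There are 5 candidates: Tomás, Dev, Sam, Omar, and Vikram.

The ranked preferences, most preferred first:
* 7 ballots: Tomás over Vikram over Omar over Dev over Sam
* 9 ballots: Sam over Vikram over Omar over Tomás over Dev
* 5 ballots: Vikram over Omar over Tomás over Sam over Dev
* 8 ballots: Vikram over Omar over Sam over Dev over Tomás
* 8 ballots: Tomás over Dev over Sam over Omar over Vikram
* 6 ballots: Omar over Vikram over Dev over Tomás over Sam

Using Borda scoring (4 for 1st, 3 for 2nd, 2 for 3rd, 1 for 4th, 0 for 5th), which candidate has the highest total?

Vikram

Tomás: 7×4 + 9×1 + 5×2 + 8×0 + 8×4 + 6×1 = 85
Dev: 7×1 + 9×0 + 5×0 + 8×1 + 8×3 + 6×2 = 51
Sam: 7×0 + 9×4 + 5×1 + 8×2 + 8×2 + 6×0 = 73
Omar: 7×2 + 9×2 + 5×3 + 8×3 + 8×1 + 6×4 = 103
Vikram: 7×3 + 9×3 + 5×4 + 8×4 + 8×0 + 6×3 = 118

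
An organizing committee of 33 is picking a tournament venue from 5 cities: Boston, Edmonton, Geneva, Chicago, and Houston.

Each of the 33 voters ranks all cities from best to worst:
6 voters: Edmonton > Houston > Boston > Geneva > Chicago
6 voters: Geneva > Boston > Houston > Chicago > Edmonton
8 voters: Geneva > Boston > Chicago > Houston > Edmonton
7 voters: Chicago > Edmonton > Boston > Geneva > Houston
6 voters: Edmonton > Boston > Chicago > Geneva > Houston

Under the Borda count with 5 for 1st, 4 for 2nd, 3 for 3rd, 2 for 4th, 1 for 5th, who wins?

Boston

Boston: 6×3 + 6×4 + 8×4 + 7×3 + 6×4 = 119
Edmonton: 6×5 + 6×1 + 8×1 + 7×4 + 6×5 = 102
Geneva: 6×2 + 6×5 + 8×5 + 7×2 + 6×2 = 108
Chicago: 6×1 + 6×2 + 8×3 + 7×5 + 6×3 = 95
Houston: 6×4 + 6×3 + 8×2 + 7×1 + 6×1 = 71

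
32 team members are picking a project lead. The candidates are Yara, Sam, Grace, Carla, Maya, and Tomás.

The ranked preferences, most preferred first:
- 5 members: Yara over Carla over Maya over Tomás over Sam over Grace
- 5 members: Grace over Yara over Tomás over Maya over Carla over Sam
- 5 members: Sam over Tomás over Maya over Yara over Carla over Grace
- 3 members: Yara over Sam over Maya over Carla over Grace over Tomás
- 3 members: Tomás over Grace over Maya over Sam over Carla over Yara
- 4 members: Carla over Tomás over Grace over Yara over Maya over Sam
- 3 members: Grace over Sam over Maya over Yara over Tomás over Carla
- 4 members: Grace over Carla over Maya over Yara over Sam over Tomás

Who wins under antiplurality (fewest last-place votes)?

Last-place votes: Yara 3, Sam 9, Grace 10, Carla 3, Maya 0, Tomás 7.

Maya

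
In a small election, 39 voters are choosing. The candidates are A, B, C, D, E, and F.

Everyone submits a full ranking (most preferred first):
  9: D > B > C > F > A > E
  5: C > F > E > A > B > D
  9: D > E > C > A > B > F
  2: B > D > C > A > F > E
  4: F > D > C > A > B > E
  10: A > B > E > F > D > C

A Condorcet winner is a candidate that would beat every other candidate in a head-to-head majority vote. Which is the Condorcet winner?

D

D vs A: 24–15
D vs B: 22–17
D vs C: 34–5
D vs E: 24–15
D vs F: 20–19
D beats every other candidate.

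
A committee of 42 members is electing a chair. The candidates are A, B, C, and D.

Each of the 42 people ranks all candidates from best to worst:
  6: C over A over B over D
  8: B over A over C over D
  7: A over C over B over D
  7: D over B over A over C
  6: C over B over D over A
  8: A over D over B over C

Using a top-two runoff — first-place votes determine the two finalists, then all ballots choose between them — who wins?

Round 1 first-place votes: A 15, B 8, C 12, D 7. A and C advance.
Runoff: A is ranked above C on 30 ballots, C above A on 12.

A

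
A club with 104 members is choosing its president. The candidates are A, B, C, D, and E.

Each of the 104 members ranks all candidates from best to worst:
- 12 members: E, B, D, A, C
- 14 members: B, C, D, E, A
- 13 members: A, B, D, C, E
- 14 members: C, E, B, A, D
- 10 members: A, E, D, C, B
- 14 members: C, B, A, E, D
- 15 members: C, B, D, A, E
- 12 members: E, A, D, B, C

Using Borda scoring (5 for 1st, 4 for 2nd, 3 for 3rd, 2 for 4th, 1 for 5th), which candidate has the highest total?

A: 12×2 + 14×1 + 13×5 + 14×2 + 10×5 + 14×3 + 15×2 + 12×4 = 301
B: 12×4 + 14×5 + 13×4 + 14×3 + 10×1 + 14×4 + 15×4 + 12×2 = 362
C: 12×1 + 14×4 + 13×2 + 14×5 + 10×2 + 14×5 + 15×5 + 12×1 = 341
D: 12×3 + 14×3 + 13×3 + 14×1 + 10×3 + 14×1 + 15×3 + 12×3 = 256
E: 12×5 + 14×2 + 13×1 + 14×4 + 10×4 + 14×2 + 15×1 + 12×5 = 300

B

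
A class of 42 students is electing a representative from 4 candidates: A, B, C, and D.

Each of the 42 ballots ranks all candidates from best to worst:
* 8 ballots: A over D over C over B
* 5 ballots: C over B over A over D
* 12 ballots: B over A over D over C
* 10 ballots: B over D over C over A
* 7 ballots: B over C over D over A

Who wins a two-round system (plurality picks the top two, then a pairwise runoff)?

Round 1 first-place votes: A 8, B 29, C 5, D 0. B and A advance.
Runoff: B is ranked above A on 34 ballots, A above B on 8.

B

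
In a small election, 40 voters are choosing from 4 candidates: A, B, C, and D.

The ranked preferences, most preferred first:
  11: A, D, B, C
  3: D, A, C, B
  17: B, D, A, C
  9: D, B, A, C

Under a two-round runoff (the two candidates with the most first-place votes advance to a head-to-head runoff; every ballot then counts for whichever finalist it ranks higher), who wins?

Round 1 first-place votes: A 11, B 17, C 0, D 12. B and D advance.
Runoff: B is ranked above D on 17 ballots, D above B on 23.

D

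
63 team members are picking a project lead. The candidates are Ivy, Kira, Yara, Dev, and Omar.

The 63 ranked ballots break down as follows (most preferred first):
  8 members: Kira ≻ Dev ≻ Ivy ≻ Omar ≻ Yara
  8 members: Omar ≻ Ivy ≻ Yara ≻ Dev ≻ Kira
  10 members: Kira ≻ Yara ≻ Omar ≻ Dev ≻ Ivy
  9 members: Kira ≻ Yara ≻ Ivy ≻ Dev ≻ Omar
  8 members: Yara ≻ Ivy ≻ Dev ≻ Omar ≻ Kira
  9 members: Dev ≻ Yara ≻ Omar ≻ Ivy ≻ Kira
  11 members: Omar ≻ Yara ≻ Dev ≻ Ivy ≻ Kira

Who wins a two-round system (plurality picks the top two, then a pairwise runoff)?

Round 1 first-place votes: Ivy 0, Kira 27, Yara 8, Dev 9, Omar 19. Kira and Omar advance.
Runoff: Kira is ranked above Omar on 27 ballots, Omar above Kira on 36.

Omar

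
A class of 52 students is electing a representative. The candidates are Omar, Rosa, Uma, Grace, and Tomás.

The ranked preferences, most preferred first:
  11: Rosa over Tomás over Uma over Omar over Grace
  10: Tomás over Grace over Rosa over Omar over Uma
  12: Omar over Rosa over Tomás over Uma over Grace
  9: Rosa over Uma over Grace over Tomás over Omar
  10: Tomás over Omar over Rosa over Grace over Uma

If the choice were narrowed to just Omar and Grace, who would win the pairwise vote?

Omar is ranked above Grace on 33 ballots; Grace above Omar on 19.

Omar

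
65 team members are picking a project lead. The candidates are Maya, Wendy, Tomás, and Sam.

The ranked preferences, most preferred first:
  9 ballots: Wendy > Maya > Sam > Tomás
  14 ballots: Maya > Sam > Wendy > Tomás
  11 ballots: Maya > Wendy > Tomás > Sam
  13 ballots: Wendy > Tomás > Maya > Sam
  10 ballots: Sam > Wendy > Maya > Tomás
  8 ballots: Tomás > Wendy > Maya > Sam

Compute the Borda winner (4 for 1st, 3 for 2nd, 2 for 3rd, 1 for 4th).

Wendy

Maya: 9×3 + 14×4 + 11×4 + 13×2 + 10×2 + 8×2 = 189
Wendy: 9×4 + 14×2 + 11×3 + 13×4 + 10×3 + 8×3 = 203
Tomás: 9×1 + 14×1 + 11×2 + 13×3 + 10×1 + 8×4 = 126
Sam: 9×2 + 14×3 + 11×1 + 13×1 + 10×4 + 8×1 = 132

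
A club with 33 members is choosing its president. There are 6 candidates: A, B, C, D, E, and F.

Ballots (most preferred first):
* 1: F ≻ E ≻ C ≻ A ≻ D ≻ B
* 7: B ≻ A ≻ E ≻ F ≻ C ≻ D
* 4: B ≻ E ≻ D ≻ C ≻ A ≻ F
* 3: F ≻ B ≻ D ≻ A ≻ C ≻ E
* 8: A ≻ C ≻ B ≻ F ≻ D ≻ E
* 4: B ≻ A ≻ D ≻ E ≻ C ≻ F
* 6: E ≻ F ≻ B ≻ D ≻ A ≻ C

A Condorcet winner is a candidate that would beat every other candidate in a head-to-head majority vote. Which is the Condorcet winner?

B

B vs A: 24–9
B vs C: 24–9
B vs D: 32–1
B vs E: 26–7
B vs F: 23–10
B beats every other candidate.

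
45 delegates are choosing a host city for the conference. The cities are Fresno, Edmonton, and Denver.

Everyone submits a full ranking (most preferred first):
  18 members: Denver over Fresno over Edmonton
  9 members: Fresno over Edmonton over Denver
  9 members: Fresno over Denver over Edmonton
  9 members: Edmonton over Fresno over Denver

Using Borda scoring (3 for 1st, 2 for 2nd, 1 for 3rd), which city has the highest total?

Fresno

Fresno: 18×2 + 9×3 + 9×3 + 9×2 = 108
Edmonton: 18×1 + 9×2 + 9×1 + 9×3 = 72
Denver: 18×3 + 9×1 + 9×2 + 9×1 = 90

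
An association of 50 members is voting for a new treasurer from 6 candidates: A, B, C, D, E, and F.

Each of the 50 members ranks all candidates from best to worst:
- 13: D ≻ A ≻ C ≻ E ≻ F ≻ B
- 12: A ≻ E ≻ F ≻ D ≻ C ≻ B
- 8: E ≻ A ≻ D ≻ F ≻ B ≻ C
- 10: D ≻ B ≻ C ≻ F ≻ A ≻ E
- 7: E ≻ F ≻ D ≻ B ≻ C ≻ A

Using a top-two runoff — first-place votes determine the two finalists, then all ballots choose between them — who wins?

Round 1 first-place votes: A 12, B 0, C 0, D 23, E 15, F 0. D and E advance.
Runoff: D is ranked above E on 23 ballots, E above D on 27.

E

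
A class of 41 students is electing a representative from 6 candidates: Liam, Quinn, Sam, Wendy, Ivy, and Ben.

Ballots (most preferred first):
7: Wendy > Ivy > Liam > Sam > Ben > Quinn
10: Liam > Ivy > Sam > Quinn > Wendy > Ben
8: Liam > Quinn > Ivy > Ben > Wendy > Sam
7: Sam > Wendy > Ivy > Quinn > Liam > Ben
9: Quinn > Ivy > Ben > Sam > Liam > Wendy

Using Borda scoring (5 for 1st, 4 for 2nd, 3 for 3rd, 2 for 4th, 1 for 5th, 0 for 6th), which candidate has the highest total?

Ivy

Liam: 7×3 + 10×5 + 8×5 + 7×1 + 9×1 = 127
Quinn: 7×0 + 10×2 + 8×4 + 7×2 + 9×5 = 111
Sam: 7×2 + 10×3 + 8×0 + 7×5 + 9×2 = 97
Wendy: 7×5 + 10×1 + 8×1 + 7×4 + 9×0 = 81
Ivy: 7×4 + 10×4 + 8×3 + 7×3 + 9×4 = 149
Ben: 7×1 + 10×0 + 8×2 + 7×0 + 9×3 = 50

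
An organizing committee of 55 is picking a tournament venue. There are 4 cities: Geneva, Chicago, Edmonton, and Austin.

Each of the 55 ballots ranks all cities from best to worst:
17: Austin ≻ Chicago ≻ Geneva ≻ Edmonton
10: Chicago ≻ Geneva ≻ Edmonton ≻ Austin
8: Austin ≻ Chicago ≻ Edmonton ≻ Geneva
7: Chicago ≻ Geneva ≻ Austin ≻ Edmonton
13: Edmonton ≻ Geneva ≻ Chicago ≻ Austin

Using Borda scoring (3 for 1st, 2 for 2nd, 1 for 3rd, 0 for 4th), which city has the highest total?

Geneva: 17×1 + 10×2 + 8×0 + 7×2 + 13×2 = 77
Chicago: 17×2 + 10×3 + 8×2 + 7×3 + 13×1 = 114
Edmonton: 17×0 + 10×1 + 8×1 + 7×0 + 13×3 = 57
Austin: 17×3 + 10×0 + 8×3 + 7×1 + 13×0 = 82

Chicago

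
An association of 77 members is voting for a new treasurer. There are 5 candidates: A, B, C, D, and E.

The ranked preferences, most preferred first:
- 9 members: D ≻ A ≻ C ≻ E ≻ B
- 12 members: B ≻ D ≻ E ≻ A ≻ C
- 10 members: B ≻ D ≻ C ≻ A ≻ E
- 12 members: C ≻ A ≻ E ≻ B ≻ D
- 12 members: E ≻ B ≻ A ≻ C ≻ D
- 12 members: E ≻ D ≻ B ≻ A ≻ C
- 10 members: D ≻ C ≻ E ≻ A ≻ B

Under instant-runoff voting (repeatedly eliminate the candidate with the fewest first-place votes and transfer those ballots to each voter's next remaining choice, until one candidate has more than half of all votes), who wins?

E

Round 1: A 0, B 22, C 12, D 19, E 24. A eliminated.
Round 2: B 22, C 12, D 19, E 24. C eliminated.
Round 3: B 22, D 19, E 36. D eliminated.
Round 4: B 22, E 55. E has a majority (≥39).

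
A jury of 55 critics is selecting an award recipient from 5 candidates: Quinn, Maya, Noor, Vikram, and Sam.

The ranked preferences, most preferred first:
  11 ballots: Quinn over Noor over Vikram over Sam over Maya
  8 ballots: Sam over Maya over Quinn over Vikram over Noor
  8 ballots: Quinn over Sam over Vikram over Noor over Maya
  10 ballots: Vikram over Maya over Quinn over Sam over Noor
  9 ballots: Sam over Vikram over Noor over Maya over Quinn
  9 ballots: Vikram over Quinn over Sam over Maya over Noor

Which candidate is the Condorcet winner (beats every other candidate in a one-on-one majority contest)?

Vikram vs Quinn: 28–27
Vikram vs Maya: 47–8
Vikram vs Noor: 44–11
Vikram vs Sam: 30–25
Vikram beats every other candidate.

Vikram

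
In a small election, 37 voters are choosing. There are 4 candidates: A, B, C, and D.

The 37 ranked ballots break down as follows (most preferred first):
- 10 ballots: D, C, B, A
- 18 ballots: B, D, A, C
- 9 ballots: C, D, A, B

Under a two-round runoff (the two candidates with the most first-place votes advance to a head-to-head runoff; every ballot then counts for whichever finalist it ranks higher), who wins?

Round 1 first-place votes: A 0, B 18, C 9, D 10. B and D advance.
Runoff: B is ranked above D on 18 ballots, D above B on 19.

D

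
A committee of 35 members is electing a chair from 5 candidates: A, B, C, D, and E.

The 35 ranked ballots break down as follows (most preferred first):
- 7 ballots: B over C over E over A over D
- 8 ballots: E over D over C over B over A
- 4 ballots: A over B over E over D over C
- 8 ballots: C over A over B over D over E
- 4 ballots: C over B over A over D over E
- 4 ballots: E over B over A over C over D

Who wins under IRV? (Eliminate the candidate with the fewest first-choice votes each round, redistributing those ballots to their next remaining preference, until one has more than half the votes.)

C

Round 1: A 4, B 7, C 12, D 0, E 12. D eliminated.
Round 2: A 4, B 7, C 12, E 12. A eliminated.
Round 3: B 11, C 12, E 12. B eliminated.
Round 4: C 19, E 16. C has a majority (≥18).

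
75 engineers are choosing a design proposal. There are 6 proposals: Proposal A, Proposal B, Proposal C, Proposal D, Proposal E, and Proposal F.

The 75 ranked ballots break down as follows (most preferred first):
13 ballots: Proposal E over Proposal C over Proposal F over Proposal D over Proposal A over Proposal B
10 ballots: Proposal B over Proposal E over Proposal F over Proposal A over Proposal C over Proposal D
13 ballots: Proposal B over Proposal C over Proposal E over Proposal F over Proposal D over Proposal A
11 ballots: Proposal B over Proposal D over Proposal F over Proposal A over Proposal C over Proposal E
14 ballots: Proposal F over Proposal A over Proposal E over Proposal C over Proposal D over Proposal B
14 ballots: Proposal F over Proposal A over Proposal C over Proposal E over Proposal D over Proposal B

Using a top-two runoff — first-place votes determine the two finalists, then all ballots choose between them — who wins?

Proposal F

Round 1 first-place votes: Proposal A 0, Proposal B 34, Proposal C 0, Proposal D 0, Proposal E 13, Proposal F 28. Proposal B and Proposal F advance.
Runoff: Proposal B is ranked above Proposal F on 34 ballots, Proposal F above Proposal B on 41.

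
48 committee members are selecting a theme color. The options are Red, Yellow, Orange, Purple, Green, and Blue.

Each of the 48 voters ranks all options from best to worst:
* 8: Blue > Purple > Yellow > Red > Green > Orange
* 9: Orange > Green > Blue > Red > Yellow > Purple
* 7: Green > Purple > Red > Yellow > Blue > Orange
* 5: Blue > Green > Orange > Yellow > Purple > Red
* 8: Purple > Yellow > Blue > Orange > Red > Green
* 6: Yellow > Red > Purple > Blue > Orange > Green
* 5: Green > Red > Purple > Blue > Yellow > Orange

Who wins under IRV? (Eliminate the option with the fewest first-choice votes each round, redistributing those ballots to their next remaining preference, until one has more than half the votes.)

Green

Round 1: Red 0, Yellow 6, Orange 9, Purple 8, Green 12, Blue 13. Red eliminated.
Round 2: Yellow 6, Orange 9, Purple 8, Green 12, Blue 13. Yellow eliminated.
Round 3: Orange 9, Purple 14, Green 12, Blue 13. Orange eliminated.
Round 4: Purple 14, Green 21, Blue 13. Blue eliminated.
Round 5: Purple 22, Green 26. Green has a majority (≥25).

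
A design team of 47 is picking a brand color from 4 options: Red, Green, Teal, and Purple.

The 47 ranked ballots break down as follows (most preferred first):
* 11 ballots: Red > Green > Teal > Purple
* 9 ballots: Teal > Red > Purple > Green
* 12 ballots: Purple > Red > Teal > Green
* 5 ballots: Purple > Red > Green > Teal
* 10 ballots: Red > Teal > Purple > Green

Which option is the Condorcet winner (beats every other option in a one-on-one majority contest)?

Red

Red vs Green: 47–0
Red vs Teal: 38–9
Red vs Purple: 30–17
Red beats every other option.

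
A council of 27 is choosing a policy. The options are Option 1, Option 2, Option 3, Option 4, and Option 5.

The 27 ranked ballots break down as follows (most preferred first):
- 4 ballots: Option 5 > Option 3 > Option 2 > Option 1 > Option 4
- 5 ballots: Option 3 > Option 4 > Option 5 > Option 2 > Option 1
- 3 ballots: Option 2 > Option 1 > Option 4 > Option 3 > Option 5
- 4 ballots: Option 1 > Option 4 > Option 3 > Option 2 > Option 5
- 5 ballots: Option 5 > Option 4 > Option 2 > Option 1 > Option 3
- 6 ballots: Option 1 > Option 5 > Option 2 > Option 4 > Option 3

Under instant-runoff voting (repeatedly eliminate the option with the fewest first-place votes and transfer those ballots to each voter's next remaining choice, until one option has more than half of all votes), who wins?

Round 1: Option 1 10, Option 2 3, Option 3 5, Option 4 0, Option 5 9. Option 4 eliminated.
Round 2: Option 1 10, Option 2 3, Option 3 5, Option 5 9. Option 2 eliminated.
Round 3: Option 1 13, Option 3 5, Option 5 9. Option 3 eliminated.
Round 4: Option 1 13, Option 5 14. Option 5 has a majority (≥14).

Option 5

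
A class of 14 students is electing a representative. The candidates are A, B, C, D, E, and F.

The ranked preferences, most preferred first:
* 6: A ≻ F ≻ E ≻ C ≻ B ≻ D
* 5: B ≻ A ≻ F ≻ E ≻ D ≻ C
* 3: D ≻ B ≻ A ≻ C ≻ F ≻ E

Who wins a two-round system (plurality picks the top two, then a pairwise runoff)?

B

Round 1 first-place votes: A 6, B 5, C 0, D 3, E 0, F 0. A and B advance.
Runoff: A is ranked above B on 6 ballots, B above A on 8.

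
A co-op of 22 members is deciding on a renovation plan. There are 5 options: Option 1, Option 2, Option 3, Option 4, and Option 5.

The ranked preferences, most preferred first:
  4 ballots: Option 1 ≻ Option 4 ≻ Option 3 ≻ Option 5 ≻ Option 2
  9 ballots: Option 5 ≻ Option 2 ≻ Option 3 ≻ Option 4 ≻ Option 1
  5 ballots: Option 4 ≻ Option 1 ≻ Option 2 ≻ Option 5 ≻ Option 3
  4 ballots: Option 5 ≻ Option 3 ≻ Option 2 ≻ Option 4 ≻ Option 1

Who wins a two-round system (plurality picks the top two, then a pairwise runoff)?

Round 1 first-place votes: Option 1 4, Option 2 0, Option 3 0, Option 4 5, Option 5 13. Option 5 and Option 4 advance.
Runoff: Option 5 is ranked above Option 4 on 13 ballots, Option 4 above Option 5 on 9.

Option 5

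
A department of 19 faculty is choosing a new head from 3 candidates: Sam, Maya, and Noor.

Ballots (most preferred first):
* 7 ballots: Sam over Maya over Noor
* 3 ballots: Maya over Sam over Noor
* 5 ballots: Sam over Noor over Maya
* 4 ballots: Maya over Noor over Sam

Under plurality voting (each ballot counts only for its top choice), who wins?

Sam

First-place votes: Sam 12, Maya 7, Noor 0.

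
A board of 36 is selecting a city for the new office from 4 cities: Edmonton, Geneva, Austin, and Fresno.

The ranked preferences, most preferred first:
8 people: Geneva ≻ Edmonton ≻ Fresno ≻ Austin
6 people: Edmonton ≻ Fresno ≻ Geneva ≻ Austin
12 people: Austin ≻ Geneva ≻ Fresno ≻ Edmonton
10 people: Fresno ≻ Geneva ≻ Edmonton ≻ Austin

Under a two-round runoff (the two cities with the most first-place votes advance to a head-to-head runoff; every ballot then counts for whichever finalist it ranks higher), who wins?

Round 1 first-place votes: Edmonton 6, Geneva 8, Austin 12, Fresno 10. Austin and Fresno advance.
Runoff: Austin is ranked above Fresno on 12 ballots, Fresno above Austin on 24.

Fresno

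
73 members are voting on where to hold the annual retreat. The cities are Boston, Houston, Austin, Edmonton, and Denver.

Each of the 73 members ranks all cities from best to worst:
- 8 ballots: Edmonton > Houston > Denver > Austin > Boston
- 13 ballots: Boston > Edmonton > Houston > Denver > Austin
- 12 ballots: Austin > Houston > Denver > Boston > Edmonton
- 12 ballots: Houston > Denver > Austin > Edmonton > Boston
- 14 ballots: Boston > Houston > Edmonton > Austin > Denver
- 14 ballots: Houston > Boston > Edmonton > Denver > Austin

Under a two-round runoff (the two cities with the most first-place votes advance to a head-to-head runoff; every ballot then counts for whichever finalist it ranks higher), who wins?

Houston

Round 1 first-place votes: Boston 27, Houston 26, Austin 12, Edmonton 8, Denver 0. Boston and Houston advance.
Runoff: Boston is ranked above Houston on 27 ballots, Houston above Boston on 46.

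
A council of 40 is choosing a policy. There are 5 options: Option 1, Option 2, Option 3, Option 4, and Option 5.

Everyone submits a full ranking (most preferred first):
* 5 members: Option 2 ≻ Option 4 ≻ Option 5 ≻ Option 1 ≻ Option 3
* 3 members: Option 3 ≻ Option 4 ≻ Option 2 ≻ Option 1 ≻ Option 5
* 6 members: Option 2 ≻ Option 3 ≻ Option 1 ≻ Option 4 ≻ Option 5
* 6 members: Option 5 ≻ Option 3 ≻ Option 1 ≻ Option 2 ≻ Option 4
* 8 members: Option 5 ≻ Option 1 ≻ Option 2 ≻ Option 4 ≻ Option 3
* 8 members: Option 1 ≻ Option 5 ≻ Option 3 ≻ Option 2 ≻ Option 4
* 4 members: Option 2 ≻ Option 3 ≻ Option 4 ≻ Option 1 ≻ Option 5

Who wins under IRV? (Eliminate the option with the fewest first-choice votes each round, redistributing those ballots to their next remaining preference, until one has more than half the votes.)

Option 5

Round 1: Option 1 8, Option 2 15, Option 3 3, Option 4 0, Option 5 14. Option 4 eliminated.
Round 2: Option 1 8, Option 2 15, Option 3 3, Option 5 14. Option 3 eliminated.
Round 3: Option 1 8, Option 2 18, Option 5 14. Option 1 eliminated.
Round 4: Option 2 18, Option 5 22. Option 5 has a majority (≥21).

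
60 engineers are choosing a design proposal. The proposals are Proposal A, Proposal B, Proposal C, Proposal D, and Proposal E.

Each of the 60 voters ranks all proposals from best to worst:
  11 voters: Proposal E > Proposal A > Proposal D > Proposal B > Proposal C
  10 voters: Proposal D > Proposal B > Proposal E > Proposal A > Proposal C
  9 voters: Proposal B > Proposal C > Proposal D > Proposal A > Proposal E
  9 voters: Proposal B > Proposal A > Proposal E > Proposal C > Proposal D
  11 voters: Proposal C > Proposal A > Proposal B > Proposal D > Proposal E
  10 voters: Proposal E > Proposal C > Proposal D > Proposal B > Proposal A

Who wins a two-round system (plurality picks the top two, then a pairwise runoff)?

Round 1 first-place votes: Proposal A 0, Proposal B 18, Proposal C 11, Proposal D 10, Proposal E 21. Proposal E and Proposal B advance.
Runoff: Proposal E is ranked above Proposal B on 21 ballots, Proposal B above Proposal E on 39.

Proposal B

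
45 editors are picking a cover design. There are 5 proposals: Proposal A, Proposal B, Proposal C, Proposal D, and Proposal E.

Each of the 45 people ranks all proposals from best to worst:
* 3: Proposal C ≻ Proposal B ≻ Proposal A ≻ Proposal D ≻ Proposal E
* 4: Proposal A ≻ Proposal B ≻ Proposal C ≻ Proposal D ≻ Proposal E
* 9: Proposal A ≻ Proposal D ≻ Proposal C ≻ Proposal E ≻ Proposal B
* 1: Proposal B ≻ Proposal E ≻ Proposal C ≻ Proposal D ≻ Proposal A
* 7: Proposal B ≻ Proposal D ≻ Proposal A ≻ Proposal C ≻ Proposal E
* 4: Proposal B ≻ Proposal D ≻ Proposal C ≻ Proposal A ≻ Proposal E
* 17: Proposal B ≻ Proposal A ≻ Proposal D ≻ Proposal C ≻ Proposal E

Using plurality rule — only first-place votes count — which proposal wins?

Proposal B

First-place votes: Proposal A 13, Proposal B 29, Proposal C 3, Proposal D 0, Proposal E 0.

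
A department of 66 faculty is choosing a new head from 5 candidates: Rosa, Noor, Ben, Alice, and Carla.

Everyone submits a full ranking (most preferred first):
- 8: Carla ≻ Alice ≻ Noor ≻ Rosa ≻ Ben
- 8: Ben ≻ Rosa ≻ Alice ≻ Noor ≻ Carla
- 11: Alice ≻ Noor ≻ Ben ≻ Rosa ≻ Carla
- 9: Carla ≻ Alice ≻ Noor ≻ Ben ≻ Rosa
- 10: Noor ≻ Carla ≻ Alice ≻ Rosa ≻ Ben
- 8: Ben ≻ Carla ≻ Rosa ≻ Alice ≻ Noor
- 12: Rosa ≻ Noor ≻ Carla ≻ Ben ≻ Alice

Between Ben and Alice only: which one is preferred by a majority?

Ben is ranked above Alice on 28 ballots; Alice above Ben on 38.

Alice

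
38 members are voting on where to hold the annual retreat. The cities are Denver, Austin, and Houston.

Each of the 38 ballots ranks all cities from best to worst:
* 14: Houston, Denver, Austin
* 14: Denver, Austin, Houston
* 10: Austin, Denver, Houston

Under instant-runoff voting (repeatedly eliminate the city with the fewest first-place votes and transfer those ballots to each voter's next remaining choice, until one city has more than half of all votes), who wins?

Denver

Round 1: Denver 14, Austin 10, Houston 14. Austin eliminated.
Round 2: Denver 24, Houston 14. Denver has a majority (≥20).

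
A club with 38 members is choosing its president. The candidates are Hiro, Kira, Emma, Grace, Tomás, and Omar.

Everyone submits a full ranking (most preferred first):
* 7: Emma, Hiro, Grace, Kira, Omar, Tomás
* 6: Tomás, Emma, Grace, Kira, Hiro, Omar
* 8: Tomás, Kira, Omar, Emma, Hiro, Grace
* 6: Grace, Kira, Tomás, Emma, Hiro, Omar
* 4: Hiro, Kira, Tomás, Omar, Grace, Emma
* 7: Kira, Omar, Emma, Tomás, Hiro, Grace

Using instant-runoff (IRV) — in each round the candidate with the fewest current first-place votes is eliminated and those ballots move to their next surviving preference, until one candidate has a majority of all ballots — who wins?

Round 1: Hiro 4, Kira 7, Emma 7, Grace 6, Tomás 14, Omar 0. Omar eliminated.
Round 2: Hiro 4, Kira 7, Emma 7, Grace 6, Tomás 14. Hiro eliminated.
Round 3: Kira 11, Emma 7, Grace 6, Tomás 14. Grace eliminated.
Round 4: Kira 17, Emma 7, Tomás 14. Emma eliminated.
Round 5: Kira 24, Tomás 14. Kira has a majority (≥20).

Kira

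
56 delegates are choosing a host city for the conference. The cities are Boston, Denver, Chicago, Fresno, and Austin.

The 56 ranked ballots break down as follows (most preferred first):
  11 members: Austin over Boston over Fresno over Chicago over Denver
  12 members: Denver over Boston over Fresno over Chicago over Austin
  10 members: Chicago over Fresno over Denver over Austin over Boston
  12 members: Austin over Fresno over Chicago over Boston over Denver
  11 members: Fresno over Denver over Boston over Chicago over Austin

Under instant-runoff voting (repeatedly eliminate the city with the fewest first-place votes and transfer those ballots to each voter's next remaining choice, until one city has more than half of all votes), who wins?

Round 1: Boston 0, Denver 12, Chicago 10, Fresno 11, Austin 23. Boston eliminated.
Round 2: Denver 12, Chicago 10, Fresno 11, Austin 23. Chicago eliminated.
Round 3: Denver 12, Fresno 21, Austin 23. Denver eliminated.
Round 4: Fresno 33, Austin 23. Fresno has a majority (≥29).

Fresno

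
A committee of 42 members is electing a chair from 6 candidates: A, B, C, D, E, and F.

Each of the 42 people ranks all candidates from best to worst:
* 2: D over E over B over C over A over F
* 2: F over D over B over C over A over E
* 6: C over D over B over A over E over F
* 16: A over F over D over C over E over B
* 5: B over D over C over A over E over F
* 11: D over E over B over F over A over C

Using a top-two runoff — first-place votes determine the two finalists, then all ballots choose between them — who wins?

D

Round 1 first-place votes: A 16, B 5, C 6, D 13, E 0, F 2. A and D advance.
Runoff: A is ranked above D on 16 ballots, D above A on 26.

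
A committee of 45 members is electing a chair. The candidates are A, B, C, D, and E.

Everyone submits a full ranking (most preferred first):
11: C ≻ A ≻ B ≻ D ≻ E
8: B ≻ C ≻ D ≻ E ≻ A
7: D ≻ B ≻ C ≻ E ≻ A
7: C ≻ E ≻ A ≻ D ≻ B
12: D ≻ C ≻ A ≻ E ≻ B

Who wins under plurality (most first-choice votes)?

D

First-place votes: A 0, B 8, C 18, D 19, E 0.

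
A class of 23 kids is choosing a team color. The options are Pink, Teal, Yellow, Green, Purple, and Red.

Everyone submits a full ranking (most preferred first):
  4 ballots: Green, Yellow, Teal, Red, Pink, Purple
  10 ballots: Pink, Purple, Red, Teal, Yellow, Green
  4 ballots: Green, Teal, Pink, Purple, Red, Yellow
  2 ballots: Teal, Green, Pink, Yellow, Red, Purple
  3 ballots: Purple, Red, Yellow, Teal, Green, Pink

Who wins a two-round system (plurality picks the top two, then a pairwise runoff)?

Round 1 first-place votes: Pink 10, Teal 2, Yellow 0, Green 8, Purple 3, Red 0. Pink and Green advance.
Runoff: Pink is ranked above Green on 10 ballots, Green above Pink on 13.

Green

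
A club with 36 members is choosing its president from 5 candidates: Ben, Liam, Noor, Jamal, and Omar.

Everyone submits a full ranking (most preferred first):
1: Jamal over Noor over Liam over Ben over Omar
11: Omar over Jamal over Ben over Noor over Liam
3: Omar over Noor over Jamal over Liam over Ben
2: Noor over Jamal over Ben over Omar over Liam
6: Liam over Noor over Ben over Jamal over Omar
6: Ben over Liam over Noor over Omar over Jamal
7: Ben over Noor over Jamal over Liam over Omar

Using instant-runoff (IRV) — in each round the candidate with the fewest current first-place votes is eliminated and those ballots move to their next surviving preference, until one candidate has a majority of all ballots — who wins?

Ben

Round 1: Ben 13, Liam 6, Noor 2, Jamal 1, Omar 14. Jamal eliminated.
Round 2: Ben 13, Liam 6, Noor 3, Omar 14. Noor eliminated.
Round 3: Ben 15, Liam 7, Omar 14. Liam eliminated.
Round 4: Ben 22, Omar 14. Ben has a majority (≥19).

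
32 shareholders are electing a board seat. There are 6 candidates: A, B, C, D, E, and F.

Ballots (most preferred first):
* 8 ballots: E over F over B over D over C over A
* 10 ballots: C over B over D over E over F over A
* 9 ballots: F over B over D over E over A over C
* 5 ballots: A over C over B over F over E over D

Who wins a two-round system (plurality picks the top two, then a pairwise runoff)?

Round 1 first-place votes: A 5, B 0, C 10, D 0, E 8, F 9. C and F advance.
Runoff: C is ranked above F on 15 ballots, F above C on 17.

F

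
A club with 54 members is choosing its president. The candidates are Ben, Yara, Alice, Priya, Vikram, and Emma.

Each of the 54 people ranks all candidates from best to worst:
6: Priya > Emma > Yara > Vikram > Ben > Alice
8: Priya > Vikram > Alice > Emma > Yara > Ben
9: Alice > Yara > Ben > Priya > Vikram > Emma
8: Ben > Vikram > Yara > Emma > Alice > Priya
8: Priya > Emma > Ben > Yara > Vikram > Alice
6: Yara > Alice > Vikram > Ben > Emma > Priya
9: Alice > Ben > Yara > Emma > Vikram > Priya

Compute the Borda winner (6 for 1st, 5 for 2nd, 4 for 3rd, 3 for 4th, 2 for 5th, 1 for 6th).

Yara

Ben: 6×2 + 8×1 + 9×4 + 8×6 + 8×4 + 6×3 + 9×5 = 199
Yara: 6×4 + 8×2 + 9×5 + 8×4 + 8×3 + 6×6 + 9×4 = 213
Alice: 6×1 + 8×4 + 9×6 + 8×2 + 8×1 + 6×5 + 9×6 = 200
Priya: 6×6 + 8×6 + 9×3 + 8×1 + 8×6 + 6×1 + 9×1 = 182
Vikram: 6×3 + 8×5 + 9×2 + 8×5 + 8×2 + 6×4 + 9×2 = 174
Emma: 6×5 + 8×3 + 9×1 + 8×3 + 8×5 + 6×2 + 9×3 = 166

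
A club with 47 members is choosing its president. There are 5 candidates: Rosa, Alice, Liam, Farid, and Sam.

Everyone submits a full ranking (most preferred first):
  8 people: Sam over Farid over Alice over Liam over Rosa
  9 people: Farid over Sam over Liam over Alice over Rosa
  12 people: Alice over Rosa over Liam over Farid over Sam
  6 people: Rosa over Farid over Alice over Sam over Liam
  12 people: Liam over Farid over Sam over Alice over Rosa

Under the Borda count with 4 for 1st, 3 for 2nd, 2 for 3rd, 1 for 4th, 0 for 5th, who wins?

Farid

Rosa: 8×0 + 9×0 + 12×3 + 6×4 + 12×0 = 60
Alice: 8×2 + 9×1 + 12×4 + 6×2 + 12×1 = 97
Liam: 8×1 + 9×2 + 12×2 + 6×0 + 12×4 = 98
Farid: 8×3 + 9×4 + 12×1 + 6×3 + 12×3 = 126
Sam: 8×4 + 9×3 + 12×0 + 6×1 + 12×2 = 89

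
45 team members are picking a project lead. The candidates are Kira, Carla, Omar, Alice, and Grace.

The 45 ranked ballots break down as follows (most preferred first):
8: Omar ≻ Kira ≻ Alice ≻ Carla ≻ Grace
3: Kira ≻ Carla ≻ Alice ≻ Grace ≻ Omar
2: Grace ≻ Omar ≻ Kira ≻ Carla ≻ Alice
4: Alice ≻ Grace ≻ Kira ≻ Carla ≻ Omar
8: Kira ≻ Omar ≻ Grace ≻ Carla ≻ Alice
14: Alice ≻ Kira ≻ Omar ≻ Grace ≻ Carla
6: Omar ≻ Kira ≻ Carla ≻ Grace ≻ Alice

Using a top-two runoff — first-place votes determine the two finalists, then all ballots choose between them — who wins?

Round 1 first-place votes: Kira 11, Carla 0, Omar 14, Alice 18, Grace 2. Alice and Omar advance.
Runoff: Alice is ranked above Omar on 21 ballots, Omar above Alice on 24.

Omar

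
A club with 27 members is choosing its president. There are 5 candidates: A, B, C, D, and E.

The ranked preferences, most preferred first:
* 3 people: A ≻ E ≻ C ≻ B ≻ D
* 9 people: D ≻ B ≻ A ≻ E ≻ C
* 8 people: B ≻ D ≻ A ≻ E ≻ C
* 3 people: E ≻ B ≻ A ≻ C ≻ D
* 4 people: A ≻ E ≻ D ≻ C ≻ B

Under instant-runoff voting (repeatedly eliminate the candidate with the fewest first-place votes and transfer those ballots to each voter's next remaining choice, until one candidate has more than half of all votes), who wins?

Round 1: A 7, B 8, C 0, D 9, E 3. C eliminated.
Round 2: A 7, B 8, D 9, E 3. E eliminated.
Round 3: A 7, B 11, D 9. A eliminated.
Round 4: B 14, D 13. B has a majority (≥14).

B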